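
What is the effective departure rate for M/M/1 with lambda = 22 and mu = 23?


For a stable queue (lambda < mu), throughput = lambda = 22 per hour

22 per hour


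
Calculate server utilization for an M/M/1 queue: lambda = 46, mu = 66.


rho = lambda/mu = 46/66 = 0.697

0.697


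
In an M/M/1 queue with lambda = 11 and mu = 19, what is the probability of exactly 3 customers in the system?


rho = 11/19; P(n) = (1-rho)*rho^n = (1-11/19)*(11/19)^3 = 0.0817

0.0817


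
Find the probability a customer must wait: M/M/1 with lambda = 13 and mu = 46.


P(wait) = rho = lambda/mu = 13/46 = 0.2826

0.2826


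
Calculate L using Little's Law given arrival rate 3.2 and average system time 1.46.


L = lambda * W = 3.2 * 1.46 = 4.67

4.67


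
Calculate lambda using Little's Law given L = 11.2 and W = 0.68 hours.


lambda = L / W = 11.2 / 0.68 = 16.47 per hour

16.47 per hour


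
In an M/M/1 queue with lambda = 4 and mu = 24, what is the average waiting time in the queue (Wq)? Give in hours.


rho = 4/24; Wq = rho/(mu - lambda) = 0.0083 hours

0.0083 hours


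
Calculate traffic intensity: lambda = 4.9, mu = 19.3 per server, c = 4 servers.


rho = lambda / (c * mu) = 4.9 / (4 * 19.3) = 0.0635

0.0635


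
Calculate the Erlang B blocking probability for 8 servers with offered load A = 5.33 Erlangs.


B(N,A) = (A^N/N!) / sum(A^k/k!, k=0..N) with N=8, A=5.33 = 0.0862

0.0862


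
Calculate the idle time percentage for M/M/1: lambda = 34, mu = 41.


Idle fraction = (1 - rho) * 100 = (1 - 34/41) * 100 = 17.1%

17.1%


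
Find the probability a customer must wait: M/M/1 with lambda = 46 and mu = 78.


P(wait) = rho = lambda/mu = 46/78 = 0.5897

0.5897


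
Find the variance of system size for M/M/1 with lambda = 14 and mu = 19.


rho = 14/19; Var(N) = rho/(1-rho)^2 = 10.64

10.64


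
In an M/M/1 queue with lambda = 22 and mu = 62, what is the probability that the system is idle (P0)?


P0 = 1 - rho = 1 - 22/62 = 0.6452

0.6452


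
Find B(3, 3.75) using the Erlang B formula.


B(N,A) = (A^N/N!) / sum(A^k/k!, k=0..N) with N=3, A=3.75 = 0.4273

0.4273


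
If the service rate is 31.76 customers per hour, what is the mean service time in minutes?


Mean service time = 60/mu = 60/31.76 = 1.89 minutes

1.89 minutes


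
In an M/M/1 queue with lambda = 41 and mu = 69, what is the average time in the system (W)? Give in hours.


W = 1/(mu - lambda) = 1/(69 - 41) = 0.0357 hours

0.0357 hours


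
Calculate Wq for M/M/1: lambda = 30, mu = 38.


rho = 30/38; Wq = rho/(mu - lambda) = 0.0987 hours

0.0987 hours


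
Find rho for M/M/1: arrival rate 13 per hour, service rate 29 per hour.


rho = lambda/mu = 13/29 = 0.4483

0.4483


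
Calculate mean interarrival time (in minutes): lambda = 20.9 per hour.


Mean interarrival time = 60/lambda = 60/20.9 = 2.87 minutes

2.87 minutes


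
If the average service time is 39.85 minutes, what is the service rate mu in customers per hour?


mu = 60 / avg_service_time = 60 / 39.85 = 1.51 per hour

1.51 per hour


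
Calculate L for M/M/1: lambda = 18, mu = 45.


rho = 18/45; L = rho/(1-rho) = 0.67

0.67


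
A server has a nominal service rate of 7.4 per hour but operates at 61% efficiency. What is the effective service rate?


Effective rate = mu * efficiency = 7.4 * 0.61 = 4.51 per hour

4.51 per hour


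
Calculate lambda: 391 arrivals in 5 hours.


lambda = total arrivals / time = 391 / 5 = 78.2 per hour

78.2 per hour


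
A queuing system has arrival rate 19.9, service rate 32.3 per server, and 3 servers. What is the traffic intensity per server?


rho = lambda / (c * mu) = 19.9 / (3 * 32.3) = 0.2054

0.2054


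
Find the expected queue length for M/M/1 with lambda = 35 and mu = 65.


rho = 35/65; Lq = rho^2/(1-rho) = 0.63

0.63


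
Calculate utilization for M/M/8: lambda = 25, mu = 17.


rho = lambda/(c*mu) = 25/(8*17) = 0.1838

0.1838


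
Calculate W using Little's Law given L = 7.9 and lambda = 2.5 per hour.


W = L / lambda = 7.9 / 2.5 = 3.16 hours

3.16 hours


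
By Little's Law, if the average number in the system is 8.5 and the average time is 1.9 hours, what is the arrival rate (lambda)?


lambda = L / W = 8.5 / 1.9 = 4.47 per hour

4.47 per hour


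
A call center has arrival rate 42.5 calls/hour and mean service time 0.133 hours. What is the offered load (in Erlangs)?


Offered load a = lambda * E[S] = 42.5 * 0.133 = 5.65 Erlangs

5.65 Erlangs


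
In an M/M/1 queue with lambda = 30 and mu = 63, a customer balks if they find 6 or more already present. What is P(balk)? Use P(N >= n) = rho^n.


P(N >= 6) = rho^6 = (30/63)^6 = 0.0117

0.0117


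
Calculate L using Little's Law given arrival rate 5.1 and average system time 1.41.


L = lambda * W = 5.1 * 1.41 = 7.19

7.19


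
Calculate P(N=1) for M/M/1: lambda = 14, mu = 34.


rho = 14/34; P(n) = (1-rho)*rho^n = (1-14/34)*(14/34)^1 = 0.2422

0.2422


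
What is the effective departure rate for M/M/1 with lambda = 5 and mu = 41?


For a stable queue (lambda < mu), throughput = lambda = 5 per hour

5 per hour


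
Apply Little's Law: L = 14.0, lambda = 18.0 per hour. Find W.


W = L / lambda = 14.0 / 18.0 = 0.7778 hours

0.7778 hours


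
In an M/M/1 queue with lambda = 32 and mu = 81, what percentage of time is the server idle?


Idle fraction = (1 - rho) * 100 = (1 - 32/81) * 100 = 60.5%

60.5%


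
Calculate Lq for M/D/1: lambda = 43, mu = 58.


M/D/1: Lq = rho^2 / (2*(1-rho)) where rho = 43/58; Lq = 1.06

1.06


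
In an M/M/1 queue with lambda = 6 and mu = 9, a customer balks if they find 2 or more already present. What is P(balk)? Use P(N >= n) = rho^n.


P(N >= 2) = rho^2 = (6/9)^2 = 0.4444

0.4444


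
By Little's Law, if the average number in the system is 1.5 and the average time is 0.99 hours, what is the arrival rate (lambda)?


lambda = L / W = 1.5 / 0.99 = 1.52 per hour

1.52 per hour


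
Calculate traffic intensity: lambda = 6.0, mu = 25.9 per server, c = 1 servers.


rho = lambda / (c * mu) = 6.0 / (1 * 25.9) = 0.2317

0.2317


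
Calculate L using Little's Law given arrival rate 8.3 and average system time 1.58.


L = lambda * W = 8.3 * 1.58 = 13.11

13.11


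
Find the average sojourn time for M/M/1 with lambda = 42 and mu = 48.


W = 1/(mu - lambda) = 1/(48 - 42) = 0.1667 hours

0.1667 hours


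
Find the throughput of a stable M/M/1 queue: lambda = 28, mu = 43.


For a stable queue (lambda < mu), throughput = lambda = 28 per hour

28 per hour


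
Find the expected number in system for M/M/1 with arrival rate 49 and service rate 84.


rho = 49/84; L = rho/(1-rho) = 1.4

1.4


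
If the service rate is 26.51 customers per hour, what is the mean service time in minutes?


Mean service time = 60/mu = 60/26.51 = 2.26 minutes

2.26 minutes


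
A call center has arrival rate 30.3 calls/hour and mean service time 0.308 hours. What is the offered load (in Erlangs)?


Offered load a = lambda * E[S] = 30.3 * 0.308 = 9.33 Erlangs

9.33 Erlangs


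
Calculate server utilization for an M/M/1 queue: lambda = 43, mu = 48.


rho = lambda/mu = 43/48 = 0.8958

0.8958


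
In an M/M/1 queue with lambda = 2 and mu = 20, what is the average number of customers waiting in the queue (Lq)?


rho = 2/20; Lq = rho^2/(1-rho) = 0.01

0.01


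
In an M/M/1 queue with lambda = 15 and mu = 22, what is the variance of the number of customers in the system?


rho = 15/22; Var(N) = rho/(1-rho)^2 = 6.73

6.73


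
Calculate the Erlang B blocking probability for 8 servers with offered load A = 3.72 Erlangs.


B(N,A) = (A^N/N!) / sum(A^k/k!, k=0..N) with N=8, A=3.72 = 0.0224

0.0224


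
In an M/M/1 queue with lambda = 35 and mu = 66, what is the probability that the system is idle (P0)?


P0 = 1 - rho = 1 - 35/66 = 0.4697

0.4697


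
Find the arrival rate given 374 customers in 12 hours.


lambda = total arrivals / time = 374 / 12 = 31.17 per hour

31.17 per hour


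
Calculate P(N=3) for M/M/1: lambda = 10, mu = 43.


rho = 10/43; P(n) = (1-rho)*rho^n = (1-10/43)*(10/43)^3 = 0.0097

0.0097


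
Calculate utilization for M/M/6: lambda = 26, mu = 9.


rho = lambda/(c*mu) = 26/(6*9) = 0.4815

0.4815


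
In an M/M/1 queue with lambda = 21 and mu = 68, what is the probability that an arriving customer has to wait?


P(wait) = rho = lambda/mu = 21/68 = 0.3088

0.3088


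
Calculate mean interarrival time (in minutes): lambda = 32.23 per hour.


Mean interarrival time = 60/lambda = 60/32.23 = 1.86 minutes

1.86 minutes


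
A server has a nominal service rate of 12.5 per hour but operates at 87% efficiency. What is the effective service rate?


Effective rate = mu * efficiency = 12.5 * 0.87 = 10.88 per hour

10.88 per hour


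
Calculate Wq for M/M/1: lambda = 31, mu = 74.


rho = 31/74; Wq = rho/(mu - lambda) = 0.0097 hours

0.0097 hours


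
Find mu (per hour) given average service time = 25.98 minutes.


mu = 60 / avg_service_time = 60 / 25.98 = 2.31 per hour

2.31 per hour


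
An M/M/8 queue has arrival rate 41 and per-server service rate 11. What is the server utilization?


rho = lambda/(c*mu) = 41/(8*11) = 0.4659

0.4659


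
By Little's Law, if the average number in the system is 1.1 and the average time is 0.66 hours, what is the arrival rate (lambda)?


lambda = L / W = 1.1 / 0.66 = 1.67 per hour

1.67 per hour


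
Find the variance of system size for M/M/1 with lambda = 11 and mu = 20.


rho = 11/20; Var(N) = rho/(1-rho)^2 = 2.72

2.72


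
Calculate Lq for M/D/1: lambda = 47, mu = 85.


M/D/1: Lq = rho^2 / (2*(1-rho)) where rho = 47/85; Lq = 0.34

0.34


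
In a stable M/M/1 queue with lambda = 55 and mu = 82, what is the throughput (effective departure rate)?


For a stable queue (lambda < mu), throughput = lambda = 55 per hour

55 per hour


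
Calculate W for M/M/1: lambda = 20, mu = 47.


W = 1/(mu - lambda) = 1/(47 - 20) = 0.037 hours

0.037 hours


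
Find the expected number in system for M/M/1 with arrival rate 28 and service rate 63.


rho = 28/63; L = rho/(1-rho) = 0.8

0.8


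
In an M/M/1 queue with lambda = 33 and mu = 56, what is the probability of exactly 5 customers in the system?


rho = 33/56; P(n) = (1-rho)*rho^n = (1-33/56)*(33/56)^5 = 0.0292

0.0292


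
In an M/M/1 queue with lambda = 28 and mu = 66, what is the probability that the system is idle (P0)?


P0 = 1 - rho = 1 - 28/66 = 0.5758

0.5758


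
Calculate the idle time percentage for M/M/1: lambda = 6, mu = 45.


Idle fraction = (1 - rho) * 100 = (1 - 6/45) * 100 = 86.7%

86.7%


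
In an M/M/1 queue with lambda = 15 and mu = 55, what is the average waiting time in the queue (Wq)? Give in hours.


rho = 15/55; Wq = rho/(mu - lambda) = 0.0068 hours

0.0068 hours


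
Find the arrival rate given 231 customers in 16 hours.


lambda = total arrivals / time = 231 / 16 = 14.44 per hour

14.44 per hour


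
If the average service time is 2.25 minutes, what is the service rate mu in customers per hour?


mu = 60 / avg_service_time = 60 / 2.25 = 26.67 per hour

26.67 per hour


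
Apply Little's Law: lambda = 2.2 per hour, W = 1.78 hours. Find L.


L = lambda * W = 2.2 * 1.78 = 3.92

3.92


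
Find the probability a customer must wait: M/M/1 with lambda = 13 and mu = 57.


P(wait) = rho = lambda/mu = 13/57 = 0.2281

0.2281


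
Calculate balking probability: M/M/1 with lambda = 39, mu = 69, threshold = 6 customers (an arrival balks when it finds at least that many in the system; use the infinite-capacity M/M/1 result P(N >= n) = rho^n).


P(N >= 6) = rho^6 = (39/69)^6 = 0.0326

0.0326


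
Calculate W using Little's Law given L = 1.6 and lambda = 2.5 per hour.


W = L / lambda = 1.6 / 2.5 = 0.64 hours

0.64 hours


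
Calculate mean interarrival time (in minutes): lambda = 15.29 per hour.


Mean interarrival time = 60/lambda = 60/15.29 = 3.92 minutes

3.92 minutes


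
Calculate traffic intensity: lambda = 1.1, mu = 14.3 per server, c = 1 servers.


rho = lambda / (c * mu) = 1.1 / (1 * 14.3) = 0.0769

0.0769


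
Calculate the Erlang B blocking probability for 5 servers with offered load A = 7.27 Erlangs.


B(N,A) = (A^N/N!) / sum(A^k/k!, k=0..N) with N=5, A=7.27 = 0.4403

0.4403


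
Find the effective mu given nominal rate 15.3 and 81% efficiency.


Effective rate = mu * efficiency = 15.3 * 0.81 = 12.39 per hour

12.39 per hour


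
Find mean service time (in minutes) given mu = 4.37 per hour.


Mean service time = 60/mu = 60/4.37 = 13.73 minutes

13.73 minutes


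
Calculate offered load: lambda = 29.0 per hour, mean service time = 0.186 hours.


Offered load a = lambda * E[S] = 29.0 * 0.186 = 5.39 Erlangs

5.39 Erlangs


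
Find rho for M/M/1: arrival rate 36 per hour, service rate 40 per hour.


rho = lambda/mu = 36/40 = 0.9

0.9


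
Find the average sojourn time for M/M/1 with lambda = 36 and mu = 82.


W = 1/(mu - lambda) = 1/(82 - 36) = 0.0217 hours

0.0217 hours


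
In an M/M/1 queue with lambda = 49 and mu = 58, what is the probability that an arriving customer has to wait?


P(wait) = rho = lambda/mu = 49/58 = 0.8448

0.8448


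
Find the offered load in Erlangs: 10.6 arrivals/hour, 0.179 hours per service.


Offered load a = lambda * E[S] = 10.6 * 0.179 = 1.9 Erlangs

1.9 Erlangs


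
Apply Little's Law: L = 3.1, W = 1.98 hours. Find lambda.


lambda = L / W = 3.1 / 1.98 = 1.57 per hour

1.57 per hour


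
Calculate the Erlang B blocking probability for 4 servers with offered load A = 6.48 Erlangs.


B(N,A) = (A^N/N!) / sum(A^k/k!, k=0..N) with N=4, A=6.48 = 0.4988

0.4988


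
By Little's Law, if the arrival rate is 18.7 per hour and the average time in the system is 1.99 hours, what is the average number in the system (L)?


L = lambda * W = 18.7 * 1.99 = 37.21

37.21


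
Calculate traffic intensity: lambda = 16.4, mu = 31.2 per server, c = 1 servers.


rho = lambda / (c * mu) = 16.4 / (1 * 31.2) = 0.5256

0.5256


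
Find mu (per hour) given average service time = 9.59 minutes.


mu = 60 / avg_service_time = 60 / 9.59 = 6.26 per hour

6.26 per hour


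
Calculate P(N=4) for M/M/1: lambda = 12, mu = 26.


rho = 12/26; P(n) = (1-rho)*rho^n = (1-12/26)*(12/26)^4 = 0.0244

0.0244


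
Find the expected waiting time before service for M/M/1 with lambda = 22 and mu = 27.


rho = 22/27; Wq = rho/(mu - lambda) = 0.163 hours

0.163 hours


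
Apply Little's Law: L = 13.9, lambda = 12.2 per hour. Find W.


W = L / lambda = 13.9 / 12.2 = 1.1393 hours

1.1393 hours


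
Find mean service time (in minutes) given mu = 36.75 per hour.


Mean service time = 60/mu = 60/36.75 = 1.63 minutes

1.63 minutes


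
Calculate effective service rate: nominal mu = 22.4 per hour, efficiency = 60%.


Effective rate = mu * efficiency = 22.4 * 0.6 = 13.44 per hour

13.44 per hour


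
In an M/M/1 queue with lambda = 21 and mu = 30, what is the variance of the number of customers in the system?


rho = 21/30; Var(N) = rho/(1-rho)^2 = 7.78

7.78


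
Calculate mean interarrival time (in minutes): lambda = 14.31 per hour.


Mean interarrival time = 60/lambda = 60/14.31 = 4.19 minutes

4.19 minutes


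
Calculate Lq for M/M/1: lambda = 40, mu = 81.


rho = 40/81; Lq = rho^2/(1-rho) = 0.48

0.48


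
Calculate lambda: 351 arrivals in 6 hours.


lambda = total arrivals / time = 351 / 6 = 58.5 per hour

58.5 per hour


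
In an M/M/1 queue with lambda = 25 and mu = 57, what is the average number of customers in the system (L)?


rho = 25/57; L = rho/(1-rho) = 0.78

0.78


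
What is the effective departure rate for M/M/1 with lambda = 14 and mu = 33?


For a stable queue (lambda < mu), throughput = lambda = 14 per hour

14 per hour


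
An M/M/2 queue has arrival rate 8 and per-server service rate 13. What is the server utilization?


rho = lambda/(c*mu) = 8/(2*13) = 0.3077

0.3077


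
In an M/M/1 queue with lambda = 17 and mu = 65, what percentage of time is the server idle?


Idle fraction = (1 - rho) * 100 = (1 - 17/65) * 100 = 73.8%

73.8%


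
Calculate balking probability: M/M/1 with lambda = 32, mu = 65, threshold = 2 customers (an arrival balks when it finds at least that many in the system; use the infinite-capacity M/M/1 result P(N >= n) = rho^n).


P(N >= 2) = rho^2 = (32/65)^2 = 0.2424

0.2424


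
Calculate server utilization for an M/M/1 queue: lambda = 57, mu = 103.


rho = lambda/mu = 57/103 = 0.5534

0.5534


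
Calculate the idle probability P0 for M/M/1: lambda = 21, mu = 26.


P0 = 1 - rho = 1 - 21/26 = 0.1923

0.1923


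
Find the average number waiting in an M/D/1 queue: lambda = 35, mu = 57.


M/D/1: Lq = rho^2 / (2*(1-rho)) where rho = 35/57; Lq = 0.49

0.49


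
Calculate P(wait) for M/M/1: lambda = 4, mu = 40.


P(wait) = rho = lambda/mu = 4/40 = 0.1

0.1


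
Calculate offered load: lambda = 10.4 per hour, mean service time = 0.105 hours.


Offered load a = lambda * E[S] = 10.4 * 0.105 = 1.09 Erlangs

1.09 Erlangs


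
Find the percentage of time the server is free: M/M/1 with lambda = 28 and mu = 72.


Idle fraction = (1 - rho) * 100 = (1 - 28/72) * 100 = 61.1%

61.1%


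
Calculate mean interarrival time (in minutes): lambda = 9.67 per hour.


Mean interarrival time = 60/lambda = 60/9.67 = 6.2 minutes

6.2 minutes


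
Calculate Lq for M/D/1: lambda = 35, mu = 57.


M/D/1: Lq = rho^2 / (2*(1-rho)) where rho = 35/57; Lq = 0.49

0.49


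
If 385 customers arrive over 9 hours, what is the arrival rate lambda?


lambda = total arrivals / time = 385 / 9 = 42.78 per hour

42.78 per hour


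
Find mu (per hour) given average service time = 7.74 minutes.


mu = 60 / avg_service_time = 60 / 7.74 = 7.75 per hour

7.75 per hour


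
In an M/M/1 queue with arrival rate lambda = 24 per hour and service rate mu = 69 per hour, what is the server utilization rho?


rho = lambda/mu = 24/69 = 0.3478

0.3478


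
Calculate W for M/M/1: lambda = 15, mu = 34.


W = 1/(mu - lambda) = 1/(34 - 15) = 0.0526 hours

0.0526 hours


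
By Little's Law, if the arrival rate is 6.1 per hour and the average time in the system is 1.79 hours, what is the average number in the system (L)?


L = lambda * W = 6.1 * 1.79 = 10.92

10.92


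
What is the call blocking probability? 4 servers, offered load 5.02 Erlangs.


B(N,A) = (A^N/N!) / sum(A^k/k!, k=0..N) with N=4, A=5.02 = 0.3999

0.3999


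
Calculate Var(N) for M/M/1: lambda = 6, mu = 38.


rho = 6/38; Var(N) = rho/(1-rho)^2 = 0.22

0.22


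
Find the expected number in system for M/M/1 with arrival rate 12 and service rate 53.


rho = 12/53; L = rho/(1-rho) = 0.29

0.29


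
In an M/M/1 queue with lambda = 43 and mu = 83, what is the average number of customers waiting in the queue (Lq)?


rho = 43/83; Lq = rho^2/(1-rho) = 0.56

0.56


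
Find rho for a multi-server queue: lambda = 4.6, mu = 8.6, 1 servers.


rho = lambda / (c * mu) = 4.6 / (1 * 8.6) = 0.5349

0.5349


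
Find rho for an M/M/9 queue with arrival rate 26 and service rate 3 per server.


rho = lambda/(c*mu) = 26/(9*3) = 0.963

0.963


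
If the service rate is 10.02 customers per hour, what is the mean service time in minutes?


Mean service time = 60/mu = 60/10.02 = 5.99 minutes

5.99 minutes


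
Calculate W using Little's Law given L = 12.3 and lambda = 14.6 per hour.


W = L / lambda = 12.3 / 14.6 = 0.8425 hours

0.8425 hours


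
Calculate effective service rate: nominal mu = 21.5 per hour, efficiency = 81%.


Effective rate = mu * efficiency = 21.5 * 0.81 = 17.42 per hour

17.42 per hour


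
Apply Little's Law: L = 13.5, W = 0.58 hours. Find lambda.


lambda = L / W = 13.5 / 0.58 = 23.28 per hour

23.28 per hour


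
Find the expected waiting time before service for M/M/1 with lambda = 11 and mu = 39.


rho = 11/39; Wq = rho/(mu - lambda) = 0.0101 hours

0.0101 hours


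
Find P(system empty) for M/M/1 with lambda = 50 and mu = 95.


P0 = 1 - rho = 1 - 50/95 = 0.4737

0.4737


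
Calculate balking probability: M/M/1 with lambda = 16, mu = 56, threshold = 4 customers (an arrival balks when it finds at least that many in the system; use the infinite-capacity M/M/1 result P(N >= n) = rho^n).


P(N >= 4) = rho^4 = (16/56)^4 = 0.0067

0.0067


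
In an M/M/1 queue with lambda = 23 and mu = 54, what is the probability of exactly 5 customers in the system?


rho = 23/54; P(n) = (1-rho)*rho^n = (1-23/54)*(23/54)^5 = 0.008

0.008


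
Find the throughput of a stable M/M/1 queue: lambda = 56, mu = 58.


For a stable queue (lambda < mu), throughput = lambda = 56 per hour

56 per hour


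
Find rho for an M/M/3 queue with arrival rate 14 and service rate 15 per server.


rho = lambda/(c*mu) = 14/(3*15) = 0.3111

0.3111


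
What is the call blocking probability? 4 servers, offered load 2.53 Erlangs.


B(N,A) = (A^N/N!) / sum(A^k/k!, k=0..N) with N=4, A=2.53 = 0.1533

0.1533


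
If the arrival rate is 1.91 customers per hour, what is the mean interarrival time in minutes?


Mean interarrival time = 60/lambda = 60/1.91 = 31.41 minutes

31.41 minutes


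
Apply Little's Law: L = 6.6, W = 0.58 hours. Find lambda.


lambda = L / W = 6.6 / 0.58 = 11.38 per hour

11.38 per hour


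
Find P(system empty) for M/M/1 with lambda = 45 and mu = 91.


P0 = 1 - rho = 1 - 45/91 = 0.5055

0.5055


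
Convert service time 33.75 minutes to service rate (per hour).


mu = 60 / avg_service_time = 60 / 33.75 = 1.78 per hour

1.78 per hour


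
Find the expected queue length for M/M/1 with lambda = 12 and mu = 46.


rho = 12/46; Lq = rho^2/(1-rho) = 0.09

0.09


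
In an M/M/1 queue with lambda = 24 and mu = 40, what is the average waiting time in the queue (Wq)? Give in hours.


rho = 24/40; Wq = rho/(mu - lambda) = 0.0375 hours

0.0375 hours


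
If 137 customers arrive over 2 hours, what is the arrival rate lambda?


lambda = total arrivals / time = 137 / 2 = 68.5 per hour

68.5 per hour


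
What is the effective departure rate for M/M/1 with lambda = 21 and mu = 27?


For a stable queue (lambda < mu), throughput = lambda = 21 per hour

21 per hour


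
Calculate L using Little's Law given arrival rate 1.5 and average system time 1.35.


L = lambda * W = 1.5 * 1.35 = 2.03

2.03


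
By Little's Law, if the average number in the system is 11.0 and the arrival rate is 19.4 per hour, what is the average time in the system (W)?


W = L / lambda = 11.0 / 19.4 = 0.567 hours

0.567 hours


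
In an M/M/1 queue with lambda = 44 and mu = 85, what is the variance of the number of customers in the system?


rho = 44/85; Var(N) = rho/(1-rho)^2 = 2.22

2.22


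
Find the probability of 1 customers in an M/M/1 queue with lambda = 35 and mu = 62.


rho = 35/62; P(n) = (1-rho)*rho^n = (1-35/62)*(35/62)^1 = 0.2458

0.2458


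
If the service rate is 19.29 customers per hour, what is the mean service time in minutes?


Mean service time = 60/mu = 60/19.29 = 3.11 minutes

3.11 minutes


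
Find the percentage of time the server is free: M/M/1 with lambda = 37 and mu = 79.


Idle fraction = (1 - rho) * 100 = (1 - 37/79) * 100 = 53.2%

53.2%


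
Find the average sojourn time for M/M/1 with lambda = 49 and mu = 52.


W = 1/(mu - lambda) = 1/(52 - 49) = 0.3333 hours

0.3333 hours


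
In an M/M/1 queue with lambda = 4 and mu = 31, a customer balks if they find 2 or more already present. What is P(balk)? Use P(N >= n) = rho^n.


P(N >= 2) = rho^2 = (4/31)^2 = 0.0166

0.0166


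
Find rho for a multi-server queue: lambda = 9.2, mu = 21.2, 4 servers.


rho = lambda / (c * mu) = 9.2 / (4 * 21.2) = 0.1085

0.1085


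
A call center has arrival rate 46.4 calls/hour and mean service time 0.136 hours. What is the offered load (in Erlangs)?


Offered load a = lambda * E[S] = 46.4 * 0.136 = 6.31 Erlangs

6.31 Erlangs


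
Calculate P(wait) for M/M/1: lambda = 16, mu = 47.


P(wait) = rho = lambda/mu = 16/47 = 0.3404

0.3404


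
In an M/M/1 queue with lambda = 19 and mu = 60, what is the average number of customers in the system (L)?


rho = 19/60; L = rho/(1-rho) = 0.46

0.46


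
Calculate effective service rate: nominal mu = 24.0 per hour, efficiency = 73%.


Effective rate = mu * efficiency = 24.0 * 0.73 = 17.52 per hour

17.52 per hour


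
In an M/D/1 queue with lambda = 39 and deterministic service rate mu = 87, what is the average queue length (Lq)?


M/D/1: Lq = rho^2 / (2*(1-rho)) where rho = 39/87; Lq = 0.18

0.18


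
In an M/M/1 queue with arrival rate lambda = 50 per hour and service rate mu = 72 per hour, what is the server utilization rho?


rho = lambda/mu = 50/72 = 0.6944

0.6944


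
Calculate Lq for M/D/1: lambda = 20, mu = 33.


M/D/1: Lq = rho^2 / (2*(1-rho)) where rho = 20/33; Lq = 0.47

0.47


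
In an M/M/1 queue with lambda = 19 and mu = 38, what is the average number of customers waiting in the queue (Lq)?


rho = 19/38; Lq = rho^2/(1-rho) = 0.5

0.5


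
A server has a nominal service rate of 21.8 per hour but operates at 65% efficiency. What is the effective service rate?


Effective rate = mu * efficiency = 21.8 * 0.65 = 14.17 per hour

14.17 per hour


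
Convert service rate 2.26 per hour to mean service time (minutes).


Mean service time = 60/mu = 60/2.26 = 26.55 minutes

26.55 minutes


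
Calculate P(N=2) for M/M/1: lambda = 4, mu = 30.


rho = 4/30; P(n) = (1-rho)*rho^n = (1-4/30)*(4/30)^2 = 0.0154

0.0154


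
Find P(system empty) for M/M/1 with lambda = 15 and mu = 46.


P0 = 1 - rho = 1 - 15/46 = 0.6739

0.6739


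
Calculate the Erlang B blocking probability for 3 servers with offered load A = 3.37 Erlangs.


B(N,A) = (A^N/N!) / sum(A^k/k!, k=0..N) with N=3, A=3.37 = 0.3883

0.3883


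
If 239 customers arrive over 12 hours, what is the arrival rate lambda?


lambda = total arrivals / time = 239 / 12 = 19.92 per hour

19.92 per hour


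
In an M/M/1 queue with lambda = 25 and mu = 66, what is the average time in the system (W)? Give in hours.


W = 1/(mu - lambda) = 1/(66 - 25) = 0.0244 hours

0.0244 hours


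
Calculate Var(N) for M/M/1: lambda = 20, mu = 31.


rho = 20/31; Var(N) = rho/(1-rho)^2 = 5.12

5.12


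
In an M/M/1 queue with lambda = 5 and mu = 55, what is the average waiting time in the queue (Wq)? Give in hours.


rho = 5/55; Wq = rho/(mu - lambda) = 0.0018 hours

0.0018 hours


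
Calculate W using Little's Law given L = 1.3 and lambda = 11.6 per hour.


W = L / lambda = 1.3 / 11.6 = 0.1121 hours

0.1121 hours


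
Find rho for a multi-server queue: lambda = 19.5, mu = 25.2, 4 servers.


rho = lambda / (c * mu) = 19.5 / (4 * 25.2) = 0.1935

0.1935


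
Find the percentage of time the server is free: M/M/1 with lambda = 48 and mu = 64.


Idle fraction = (1 - rho) * 100 = (1 - 48/64) * 100 = 25.0%

25.0%


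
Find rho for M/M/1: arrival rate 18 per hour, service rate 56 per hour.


rho = lambda/mu = 18/56 = 0.3214

0.3214


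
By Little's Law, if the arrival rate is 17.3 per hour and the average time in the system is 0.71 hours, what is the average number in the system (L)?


L = lambda * W = 17.3 * 0.71 = 12.28

12.28


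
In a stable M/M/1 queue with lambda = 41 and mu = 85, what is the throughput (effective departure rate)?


For a stable queue (lambda < mu), throughput = lambda = 41 per hour

41 per hour


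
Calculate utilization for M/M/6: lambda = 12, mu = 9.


rho = lambda/(c*mu) = 12/(6*9) = 0.2222

0.2222


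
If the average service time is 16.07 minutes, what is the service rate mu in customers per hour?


mu = 60 / avg_service_time = 60 / 16.07 = 3.73 per hour

3.73 per hour


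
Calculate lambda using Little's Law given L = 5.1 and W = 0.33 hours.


lambda = L / W = 5.1 / 0.33 = 15.45 per hour

15.45 per hour


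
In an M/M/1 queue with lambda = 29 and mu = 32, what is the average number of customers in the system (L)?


rho = 29/32; L = rho/(1-rho) = 9.67

9.67


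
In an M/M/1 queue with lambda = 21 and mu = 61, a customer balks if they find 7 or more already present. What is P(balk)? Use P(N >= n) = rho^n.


P(N >= 7) = rho^7 = (21/61)^7 = 0.0006

0.0006


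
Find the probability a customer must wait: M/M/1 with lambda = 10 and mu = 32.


P(wait) = rho = lambda/mu = 10/32 = 0.3125

0.3125


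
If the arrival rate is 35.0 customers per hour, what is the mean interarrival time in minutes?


Mean interarrival time = 60/lambda = 60/35.0 = 1.71 minutes

1.71 minutes


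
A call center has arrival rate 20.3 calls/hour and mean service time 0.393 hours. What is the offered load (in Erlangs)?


Offered load a = lambda * E[S] = 20.3 * 0.393 = 7.98 Erlangs

7.98 Erlangs


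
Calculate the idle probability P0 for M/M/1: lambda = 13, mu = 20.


P0 = 1 - rho = 1 - 13/20 = 0.35

0.35


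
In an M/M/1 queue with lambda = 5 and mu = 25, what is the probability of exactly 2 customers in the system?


rho = 5/25; P(n) = (1-rho)*rho^n = (1-5/25)*(5/25)^2 = 0.032

0.032


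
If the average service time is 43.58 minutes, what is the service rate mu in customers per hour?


mu = 60 / avg_service_time = 60 / 43.58 = 1.38 per hour

1.38 per hour


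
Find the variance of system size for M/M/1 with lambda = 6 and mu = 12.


rho = 6/12; Var(N) = rho/(1-rho)^2 = 2.0

2.0


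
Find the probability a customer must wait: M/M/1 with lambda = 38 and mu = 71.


P(wait) = rho = lambda/mu = 38/71 = 0.5352

0.5352


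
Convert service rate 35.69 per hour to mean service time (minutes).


Mean service time = 60/mu = 60/35.69 = 1.68 minutes

1.68 minutes


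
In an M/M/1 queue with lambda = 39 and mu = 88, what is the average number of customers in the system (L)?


rho = 39/88; L = rho/(1-rho) = 0.8

0.8


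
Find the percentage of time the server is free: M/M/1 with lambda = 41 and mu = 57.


Idle fraction = (1 - rho) * 100 = (1 - 41/57) * 100 = 28.1%

28.1%


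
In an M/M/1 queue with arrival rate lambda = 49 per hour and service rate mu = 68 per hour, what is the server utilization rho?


rho = lambda/mu = 49/68 = 0.7206

0.7206


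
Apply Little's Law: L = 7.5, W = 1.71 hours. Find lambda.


lambda = L / W = 7.5 / 1.71 = 4.39 per hour

4.39 per hour


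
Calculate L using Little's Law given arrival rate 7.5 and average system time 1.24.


L = lambda * W = 7.5 * 1.24 = 9.3

9.3


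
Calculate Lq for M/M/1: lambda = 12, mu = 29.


rho = 12/29; Lq = rho^2/(1-rho) = 0.29

0.29


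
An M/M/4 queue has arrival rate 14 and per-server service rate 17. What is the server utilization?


rho = lambda/(c*mu) = 14/(4*17) = 0.2059

0.2059


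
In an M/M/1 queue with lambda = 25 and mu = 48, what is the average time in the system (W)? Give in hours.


W = 1/(mu - lambda) = 1/(48 - 25) = 0.0435 hours

0.0435 hours


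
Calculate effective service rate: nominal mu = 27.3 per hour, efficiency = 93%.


Effective rate = mu * efficiency = 27.3 * 0.93 = 25.39 per hour

25.39 per hour


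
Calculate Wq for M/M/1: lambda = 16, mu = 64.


rho = 16/64; Wq = rho/(mu - lambda) = 0.0052 hours

0.0052 hours


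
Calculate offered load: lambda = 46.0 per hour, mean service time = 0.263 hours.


Offered load a = lambda * E[S] = 46.0 * 0.263 = 12.1 Erlangs

12.1 Erlangs


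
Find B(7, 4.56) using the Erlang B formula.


B(N,A) = (A^N/N!) / sum(A^k/k!, k=0..N) with N=7, A=4.56 = 0.0937

0.0937


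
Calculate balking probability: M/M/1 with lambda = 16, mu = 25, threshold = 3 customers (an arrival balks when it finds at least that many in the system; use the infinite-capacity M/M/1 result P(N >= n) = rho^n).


P(N >= 3) = rho^3 = (16/25)^3 = 0.2621

0.2621


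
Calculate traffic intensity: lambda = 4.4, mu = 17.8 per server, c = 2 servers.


rho = lambda / (c * mu) = 4.4 / (2 * 17.8) = 0.1236

0.1236


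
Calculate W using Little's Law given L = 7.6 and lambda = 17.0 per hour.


W = L / lambda = 7.6 / 17.0 = 0.4471 hours

0.4471 hours


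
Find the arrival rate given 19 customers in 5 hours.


lambda = total arrivals / time = 19 / 5 = 3.8 per hour

3.8 per hour


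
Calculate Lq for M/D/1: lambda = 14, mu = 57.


M/D/1: Lq = rho^2 / (2*(1-rho)) where rho = 14/57; Lq = 0.04

0.04


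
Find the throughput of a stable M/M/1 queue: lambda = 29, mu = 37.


For a stable queue (lambda < mu), throughput = lambda = 29 per hour

29 per hour


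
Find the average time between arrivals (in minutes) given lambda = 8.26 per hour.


Mean interarrival time = 60/lambda = 60/8.26 = 7.26 minutes

7.26 minutes


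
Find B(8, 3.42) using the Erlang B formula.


B(N,A) = (A^N/N!) / sum(A^k/k!, k=0..N) with N=8, A=3.42 = 0.0153

0.0153


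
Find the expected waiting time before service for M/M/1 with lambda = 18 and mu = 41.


rho = 18/41; Wq = rho/(mu - lambda) = 0.0191 hours

0.0191 hours


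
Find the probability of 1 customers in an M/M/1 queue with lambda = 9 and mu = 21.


rho = 9/21; P(n) = (1-rho)*rho^n = (1-9/21)*(9/21)^1 = 0.2449

0.2449


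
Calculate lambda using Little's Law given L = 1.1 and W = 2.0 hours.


lambda = L / W = 1.1 / 2.0 = 0.55 per hour

0.55 per hour


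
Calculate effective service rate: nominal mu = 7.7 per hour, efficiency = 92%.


Effective rate = mu * efficiency = 7.7 * 0.92 = 7.08 per hour

7.08 per hour


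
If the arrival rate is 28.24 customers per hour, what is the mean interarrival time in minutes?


Mean interarrival time = 60/lambda = 60/28.24 = 2.12 minutes

2.12 minutes


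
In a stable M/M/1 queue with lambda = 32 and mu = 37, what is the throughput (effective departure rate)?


For a stable queue (lambda < mu), throughput = lambda = 32 per hour

32 per hour


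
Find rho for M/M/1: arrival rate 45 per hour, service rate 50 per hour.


rho = lambda/mu = 45/50 = 0.9

0.9


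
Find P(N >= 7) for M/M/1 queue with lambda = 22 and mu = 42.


P(N >= 7) = rho^7 = (22/42)^7 = 0.0108

0.0108


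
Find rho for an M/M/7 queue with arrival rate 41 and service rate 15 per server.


rho = lambda/(c*mu) = 41/(7*15) = 0.3905

0.3905


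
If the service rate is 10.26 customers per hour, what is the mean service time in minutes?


Mean service time = 60/mu = 60/10.26 = 5.85 minutes

5.85 minutes


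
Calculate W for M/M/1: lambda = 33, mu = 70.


W = 1/(mu - lambda) = 1/(70 - 33) = 0.027 hours

0.027 hours


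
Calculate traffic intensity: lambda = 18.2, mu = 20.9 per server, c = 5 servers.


rho = lambda / (c * mu) = 18.2 / (5 * 20.9) = 0.1742

0.1742


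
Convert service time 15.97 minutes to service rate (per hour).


mu = 60 / avg_service_time = 60 / 15.97 = 3.76 per hour

3.76 per hour


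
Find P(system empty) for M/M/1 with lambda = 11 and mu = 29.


P0 = 1 - rho = 1 - 11/29 = 0.6207

0.6207


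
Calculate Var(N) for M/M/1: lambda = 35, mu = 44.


rho = 35/44; Var(N) = rho/(1-rho)^2 = 19.01

19.01


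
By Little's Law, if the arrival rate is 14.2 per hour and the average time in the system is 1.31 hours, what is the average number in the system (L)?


L = lambda * W = 14.2 * 1.31 = 18.6

18.6


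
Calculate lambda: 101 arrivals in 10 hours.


lambda = total arrivals / time = 101 / 10 = 10.1 per hour

10.1 per hour


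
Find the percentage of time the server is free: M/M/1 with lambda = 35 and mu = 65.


Idle fraction = (1 - rho) * 100 = (1 - 35/65) * 100 = 46.2%

46.2%


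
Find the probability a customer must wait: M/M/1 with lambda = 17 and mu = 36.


P(wait) = rho = lambda/mu = 17/36 = 0.4722

0.4722


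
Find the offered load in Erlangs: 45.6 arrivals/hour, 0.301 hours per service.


Offered load a = lambda * E[S] = 45.6 * 0.301 = 13.73 Erlangs

13.73 Erlangs


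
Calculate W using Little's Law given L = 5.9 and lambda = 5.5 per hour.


W = L / lambda = 5.9 / 5.5 = 1.0727 hours

1.0727 hours


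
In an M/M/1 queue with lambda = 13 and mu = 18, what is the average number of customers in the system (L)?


rho = 13/18; L = rho/(1-rho) = 2.6

2.6


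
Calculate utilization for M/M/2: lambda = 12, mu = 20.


rho = lambda/(c*mu) = 12/(2*20) = 0.3

0.3


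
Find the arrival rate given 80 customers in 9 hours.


lambda = total arrivals / time = 80 / 9 = 8.89 per hour

8.89 per hour


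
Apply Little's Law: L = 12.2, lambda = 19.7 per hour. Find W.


W = L / lambda = 12.2 / 19.7 = 0.6193 hours

0.6193 hours


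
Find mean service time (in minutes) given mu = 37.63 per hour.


Mean service time = 60/mu = 60/37.63 = 1.59 minutes

1.59 minutes


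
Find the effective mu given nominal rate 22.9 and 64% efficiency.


Effective rate = mu * efficiency = 22.9 * 0.64 = 14.66 per hour

14.66 per hour


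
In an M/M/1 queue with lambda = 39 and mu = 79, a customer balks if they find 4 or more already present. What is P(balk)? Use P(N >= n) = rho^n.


P(N >= 4) = rho^4 = (39/79)^4 = 0.0594

0.0594


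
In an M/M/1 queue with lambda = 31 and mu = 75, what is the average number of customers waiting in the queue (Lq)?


rho = 31/75; Lq = rho^2/(1-rho) = 0.29

0.29


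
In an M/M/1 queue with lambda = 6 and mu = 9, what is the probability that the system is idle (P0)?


P0 = 1 - rho = 1 - 6/9 = 0.3333

0.3333


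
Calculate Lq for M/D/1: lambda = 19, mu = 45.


M/D/1: Lq = rho^2 / (2*(1-rho)) where rho = 19/45; Lq = 0.15

0.15


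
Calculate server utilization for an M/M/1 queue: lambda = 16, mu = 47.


rho = lambda/mu = 16/47 = 0.3404

0.3404


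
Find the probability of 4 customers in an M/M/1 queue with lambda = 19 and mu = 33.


rho = 19/33; P(n) = (1-rho)*rho^n = (1-19/33)*(19/33)^4 = 0.0466

0.0466


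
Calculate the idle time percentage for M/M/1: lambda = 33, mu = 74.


Idle fraction = (1 - rho) * 100 = (1 - 33/74) * 100 = 55.4%

55.4%


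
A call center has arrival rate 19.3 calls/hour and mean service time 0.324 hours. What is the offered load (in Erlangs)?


Offered load a = lambda * E[S] = 19.3 * 0.324 = 6.25 Erlangs

6.25 Erlangs


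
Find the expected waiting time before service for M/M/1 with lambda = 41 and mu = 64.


rho = 41/64; Wq = rho/(mu - lambda) = 0.0279 hours

0.0279 hours


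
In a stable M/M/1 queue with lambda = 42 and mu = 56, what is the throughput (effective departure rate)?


For a stable queue (lambda < mu), throughput = lambda = 42 per hour

42 per hour


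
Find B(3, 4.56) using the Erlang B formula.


B(N,A) = (A^N/N!) / sum(A^k/k!, k=0..N) with N=3, A=4.56 = 0.4976

0.4976


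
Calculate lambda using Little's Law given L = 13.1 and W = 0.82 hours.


lambda = L / W = 13.1 / 0.82 = 15.98 per hour

15.98 per hour


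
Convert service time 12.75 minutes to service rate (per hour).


mu = 60 / avg_service_time = 60 / 12.75 = 4.71 per hour

4.71 per hour


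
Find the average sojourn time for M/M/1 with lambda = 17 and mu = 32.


W = 1/(mu - lambda) = 1/(32 - 17) = 0.0667 hours

0.0667 hours
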